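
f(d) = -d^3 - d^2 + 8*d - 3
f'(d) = -3*d^2 - 2*d + 8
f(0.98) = 2.94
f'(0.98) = 3.16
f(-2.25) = -14.67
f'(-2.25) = -2.69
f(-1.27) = -12.72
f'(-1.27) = 5.70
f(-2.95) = -9.63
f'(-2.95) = -12.21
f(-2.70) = -12.21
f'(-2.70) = -8.47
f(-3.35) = -3.43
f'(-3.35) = -18.97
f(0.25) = -1.08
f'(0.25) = 7.31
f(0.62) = 1.34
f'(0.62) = 5.61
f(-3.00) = -9.00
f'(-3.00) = -13.00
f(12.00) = -1779.00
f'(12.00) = -448.00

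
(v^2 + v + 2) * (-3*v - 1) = -3*v^3 - 4*v^2 - 7*v - 2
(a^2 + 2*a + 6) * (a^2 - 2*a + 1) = a^4 + 3*a^2 - 10*a + 6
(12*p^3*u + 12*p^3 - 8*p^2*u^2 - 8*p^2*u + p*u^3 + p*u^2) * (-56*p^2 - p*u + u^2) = -672*p^5*u - 672*p^5 + 436*p^4*u^2 + 436*p^4*u - 36*p^3*u^3 - 36*p^3*u^2 - 9*p^2*u^4 - 9*p^2*u^3 + p*u^5 + p*u^4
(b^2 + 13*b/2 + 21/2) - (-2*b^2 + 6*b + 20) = 3*b^2 + b/2 - 19/2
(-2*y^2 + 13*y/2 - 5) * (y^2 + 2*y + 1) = -2*y^4 + 5*y^3/2 + 6*y^2 - 7*y/2 - 5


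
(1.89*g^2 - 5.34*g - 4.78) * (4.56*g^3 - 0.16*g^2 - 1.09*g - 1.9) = 8.6184*g^5 - 24.6528*g^4 - 23.0025*g^3 + 2.9944*g^2 + 15.3562*g + 9.082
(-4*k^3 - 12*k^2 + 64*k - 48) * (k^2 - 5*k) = -4*k^5 + 8*k^4 + 124*k^3 - 368*k^2 + 240*k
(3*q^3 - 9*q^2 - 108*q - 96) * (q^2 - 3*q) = 3*q^5 - 18*q^4 - 81*q^3 + 228*q^2 + 288*q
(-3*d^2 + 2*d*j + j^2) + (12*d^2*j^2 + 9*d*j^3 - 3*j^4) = 12*d^2*j^2 - 3*d^2 + 9*d*j^3 + 2*d*j - 3*j^4 + j^2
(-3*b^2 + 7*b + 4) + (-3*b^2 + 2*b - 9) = -6*b^2 + 9*b - 5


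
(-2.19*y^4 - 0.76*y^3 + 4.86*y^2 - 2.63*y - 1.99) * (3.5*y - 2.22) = -7.665*y^5 + 2.2018*y^4 + 18.6972*y^3 - 19.9942*y^2 - 1.1264*y + 4.4178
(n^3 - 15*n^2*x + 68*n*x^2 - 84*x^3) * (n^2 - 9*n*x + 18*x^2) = n^5 - 24*n^4*x + 221*n^3*x^2 - 966*n^2*x^3 + 1980*n*x^4 - 1512*x^5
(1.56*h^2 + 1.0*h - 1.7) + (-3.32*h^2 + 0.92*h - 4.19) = -1.76*h^2 + 1.92*h - 5.89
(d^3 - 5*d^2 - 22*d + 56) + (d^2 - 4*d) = d^3 - 4*d^2 - 26*d + 56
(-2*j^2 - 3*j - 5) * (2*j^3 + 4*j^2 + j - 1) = -4*j^5 - 14*j^4 - 24*j^3 - 21*j^2 - 2*j + 5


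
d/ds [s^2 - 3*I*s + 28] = 2*s - 3*I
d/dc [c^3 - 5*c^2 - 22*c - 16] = 3*c^2 - 10*c - 22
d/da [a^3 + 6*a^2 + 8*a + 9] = 3*a^2 + 12*a + 8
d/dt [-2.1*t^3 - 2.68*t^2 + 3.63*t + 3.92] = -6.3*t^2 - 5.36*t + 3.63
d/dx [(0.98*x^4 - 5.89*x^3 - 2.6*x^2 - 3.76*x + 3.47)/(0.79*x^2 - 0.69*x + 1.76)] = (1.5484*x^5 - 6.6817*x^4 + 15.0274*x^3 - 26.3348*x^2 - 14.6346*x - 4.2233)/(0.6241*x^4 - 1.0902*x^3 + 3.2569*x^2 - 2.4288*x + 3.0976)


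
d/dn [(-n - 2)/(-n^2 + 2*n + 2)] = (-n^2 - 4*n + 2)/(n^4 - 4*n^3 + 8*n + 4)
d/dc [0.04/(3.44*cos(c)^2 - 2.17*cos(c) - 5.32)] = (0.2752*cos(c) - 0.0868)*sin(c)/(-3.44*cos(c)^2 + 2.17*cos(c) + 5.32)^2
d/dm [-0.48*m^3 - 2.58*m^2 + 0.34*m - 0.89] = -1.44*m^2 - 5.16*m + 0.34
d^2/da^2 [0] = 0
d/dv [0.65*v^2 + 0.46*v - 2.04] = 1.3*v + 0.46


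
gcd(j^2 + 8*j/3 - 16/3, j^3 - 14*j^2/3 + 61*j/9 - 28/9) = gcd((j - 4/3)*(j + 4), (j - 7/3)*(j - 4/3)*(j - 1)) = j - 4/3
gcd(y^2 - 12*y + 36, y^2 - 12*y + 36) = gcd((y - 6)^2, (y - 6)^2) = y^2 - 12*y + 36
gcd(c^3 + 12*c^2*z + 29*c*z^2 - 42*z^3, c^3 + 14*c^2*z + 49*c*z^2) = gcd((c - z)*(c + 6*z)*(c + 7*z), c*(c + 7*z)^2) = c + 7*z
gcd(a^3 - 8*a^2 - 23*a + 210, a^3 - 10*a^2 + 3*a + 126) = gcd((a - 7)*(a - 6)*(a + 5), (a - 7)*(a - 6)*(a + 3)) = a^2 - 13*a + 42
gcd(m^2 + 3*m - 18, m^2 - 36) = m + 6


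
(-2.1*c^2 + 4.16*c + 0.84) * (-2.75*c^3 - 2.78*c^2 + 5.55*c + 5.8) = 5.775*c^5 - 5.602*c^4 - 25.5298*c^3 + 8.5728*c^2 + 28.79*c + 4.872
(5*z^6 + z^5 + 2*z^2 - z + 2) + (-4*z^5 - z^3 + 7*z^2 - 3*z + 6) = 5*z^6 - 3*z^5 - z^3 + 9*z^2 - 4*z + 8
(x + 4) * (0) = 0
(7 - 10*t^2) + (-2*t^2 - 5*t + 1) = -12*t^2 - 5*t + 8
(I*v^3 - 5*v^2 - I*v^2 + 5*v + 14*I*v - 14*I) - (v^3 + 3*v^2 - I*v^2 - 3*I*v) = -v^3 + I*v^3 - 8*v^2 + 5*v + 17*I*v - 14*I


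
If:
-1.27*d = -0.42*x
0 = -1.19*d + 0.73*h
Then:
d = 0.330708661417323*x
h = 0.539100420666595*x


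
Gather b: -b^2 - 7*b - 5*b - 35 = -b^2 - 12*b - 35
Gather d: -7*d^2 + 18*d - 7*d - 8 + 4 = -7*d^2 + 11*d - 4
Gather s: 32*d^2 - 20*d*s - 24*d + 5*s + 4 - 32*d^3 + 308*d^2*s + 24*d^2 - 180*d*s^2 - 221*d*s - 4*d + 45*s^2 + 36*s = -32*d^3 + 56*d^2 - 28*d + s^2*(45 - 180*d) + s*(308*d^2 - 241*d + 41) + 4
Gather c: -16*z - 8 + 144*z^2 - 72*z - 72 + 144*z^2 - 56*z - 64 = 288*z^2 - 144*z - 144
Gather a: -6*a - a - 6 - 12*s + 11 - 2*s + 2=-7*a - 14*s + 7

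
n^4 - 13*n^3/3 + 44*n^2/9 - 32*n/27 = n*(n - 8/3)*(n - 4/3)*(n - 1/3)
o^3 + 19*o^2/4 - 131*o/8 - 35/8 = (o - 5/2)*(o + 1/4)*(o + 7)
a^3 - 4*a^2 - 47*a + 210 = (a - 6)*(a - 5)*(a + 7)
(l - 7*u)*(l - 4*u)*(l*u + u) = l^3*u - 11*l^2*u^2 + l^2*u + 28*l*u^3 - 11*l*u^2 + 28*u^3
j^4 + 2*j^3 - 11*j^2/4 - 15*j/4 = j*(j - 3/2)*(j + 1)*(j + 5/2)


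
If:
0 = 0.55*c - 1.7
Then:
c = 3.09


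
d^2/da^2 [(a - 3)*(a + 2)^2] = 6*a + 2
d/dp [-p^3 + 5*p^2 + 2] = p*(10 - 3*p)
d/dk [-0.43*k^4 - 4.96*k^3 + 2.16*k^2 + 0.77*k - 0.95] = -1.72*k^3 - 14.88*k^2 + 4.32*k + 0.77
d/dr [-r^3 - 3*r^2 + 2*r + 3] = -3*r^2 - 6*r + 2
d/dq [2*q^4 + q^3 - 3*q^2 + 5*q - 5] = 8*q^3 + 3*q^2 - 6*q + 5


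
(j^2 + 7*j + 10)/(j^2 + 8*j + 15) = (j + 2)/(j + 3)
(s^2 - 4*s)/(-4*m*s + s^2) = (4 - s)/(4*m - s)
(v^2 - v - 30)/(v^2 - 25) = (v - 6)/(v - 5)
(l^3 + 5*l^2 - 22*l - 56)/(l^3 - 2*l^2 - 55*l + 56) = (l^2 - 2*l - 8)/(l^2 - 9*l + 8)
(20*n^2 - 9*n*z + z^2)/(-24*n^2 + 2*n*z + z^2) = (-5*n + z)/(6*n + z)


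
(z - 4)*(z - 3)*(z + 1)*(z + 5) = z^4 - z^3 - 25*z^2 + 37*z + 60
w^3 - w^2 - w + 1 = (w - 1)^2*(w + 1)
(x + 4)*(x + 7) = x^2 + 11*x + 28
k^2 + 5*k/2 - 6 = (k - 3/2)*(k + 4)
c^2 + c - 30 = (c - 5)*(c + 6)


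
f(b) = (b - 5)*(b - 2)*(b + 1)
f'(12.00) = 291.00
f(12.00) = 910.00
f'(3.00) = -6.00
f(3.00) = -8.00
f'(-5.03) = 139.26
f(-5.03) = -284.16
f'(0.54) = -2.61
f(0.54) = 10.03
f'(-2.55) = 53.11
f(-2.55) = -53.25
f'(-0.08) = 3.98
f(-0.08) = 9.72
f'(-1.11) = 20.02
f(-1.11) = -2.09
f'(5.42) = 26.09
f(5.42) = 9.22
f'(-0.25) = 6.19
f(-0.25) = 8.86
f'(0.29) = -0.23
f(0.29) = 10.39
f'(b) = (b - 5)*(b - 2) + (b - 5)*(b + 1) + (b - 2)*(b + 1) = 3*b^2 - 12*b + 3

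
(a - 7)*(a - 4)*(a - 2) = a^3 - 13*a^2 + 50*a - 56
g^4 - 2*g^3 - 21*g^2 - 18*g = g*(g - 6)*(g + 1)*(g + 3)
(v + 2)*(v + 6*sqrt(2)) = v^2 + 2*v + 6*sqrt(2)*v + 12*sqrt(2)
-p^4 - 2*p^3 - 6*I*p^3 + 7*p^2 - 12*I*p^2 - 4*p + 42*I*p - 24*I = (p + 4)*(p + 6*I)*(I*p - I)^2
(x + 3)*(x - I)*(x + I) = x^3 + 3*x^2 + x + 3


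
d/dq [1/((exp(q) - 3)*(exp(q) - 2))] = (5 - 2*exp(q))*exp(q)/(exp(4*q) - 10*exp(3*q) + 37*exp(2*q) - 60*exp(q) + 36)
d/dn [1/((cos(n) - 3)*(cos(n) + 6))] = (2*cos(n) + 3)*sin(n)/((cos(n) - 3)^2*(cos(n) + 6)^2)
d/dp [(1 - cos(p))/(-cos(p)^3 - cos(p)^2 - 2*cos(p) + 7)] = (-2*sin(p)^2*cos(p) + 2*sin(p)^2 + 3)*sin(p)/(cos(p)^3 + cos(p)^2 + 2*cos(p) - 7)^2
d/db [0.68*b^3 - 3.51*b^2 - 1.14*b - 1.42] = 2.04*b^2 - 7.02*b - 1.14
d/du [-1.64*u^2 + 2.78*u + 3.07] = 2.78 - 3.28*u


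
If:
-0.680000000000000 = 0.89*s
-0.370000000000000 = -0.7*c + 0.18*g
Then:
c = 0.257142857142857*g + 0.528571428571429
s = -0.76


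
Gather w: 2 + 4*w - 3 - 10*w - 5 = -6*w - 6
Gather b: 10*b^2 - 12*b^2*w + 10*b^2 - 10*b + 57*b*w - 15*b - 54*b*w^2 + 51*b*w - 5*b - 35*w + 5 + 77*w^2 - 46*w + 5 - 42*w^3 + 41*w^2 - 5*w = b^2*(20 - 12*w) + b*(-54*w^2 + 108*w - 30) - 42*w^3 + 118*w^2 - 86*w + 10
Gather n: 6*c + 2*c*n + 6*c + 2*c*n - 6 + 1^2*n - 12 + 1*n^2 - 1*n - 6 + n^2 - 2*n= 12*c + 2*n^2 + n*(4*c - 2) - 24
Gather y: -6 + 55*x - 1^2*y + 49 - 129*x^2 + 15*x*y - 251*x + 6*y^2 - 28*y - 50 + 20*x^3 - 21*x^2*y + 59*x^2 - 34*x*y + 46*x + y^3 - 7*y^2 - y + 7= 20*x^3 - 70*x^2 - 150*x + y^3 - y^2 + y*(-21*x^2 - 19*x - 30)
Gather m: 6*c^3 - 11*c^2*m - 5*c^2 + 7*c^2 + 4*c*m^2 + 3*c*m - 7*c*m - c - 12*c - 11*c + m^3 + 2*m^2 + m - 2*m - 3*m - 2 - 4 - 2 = 6*c^3 + 2*c^2 - 24*c + m^3 + m^2*(4*c + 2) + m*(-11*c^2 - 4*c - 4) - 8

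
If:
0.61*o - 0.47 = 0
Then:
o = 0.77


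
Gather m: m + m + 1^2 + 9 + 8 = 2*m + 18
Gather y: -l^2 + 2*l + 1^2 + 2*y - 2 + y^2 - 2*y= -l^2 + 2*l + y^2 - 1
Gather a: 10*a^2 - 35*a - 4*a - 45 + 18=10*a^2 - 39*a - 27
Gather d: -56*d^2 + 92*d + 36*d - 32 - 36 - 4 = -56*d^2 + 128*d - 72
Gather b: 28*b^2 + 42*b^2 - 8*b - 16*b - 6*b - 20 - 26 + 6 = 70*b^2 - 30*b - 40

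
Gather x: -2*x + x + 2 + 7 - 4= 5 - x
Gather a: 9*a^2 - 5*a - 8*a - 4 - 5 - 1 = 9*a^2 - 13*a - 10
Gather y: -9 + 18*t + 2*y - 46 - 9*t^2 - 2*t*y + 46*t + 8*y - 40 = -9*t^2 + 64*t + y*(10 - 2*t) - 95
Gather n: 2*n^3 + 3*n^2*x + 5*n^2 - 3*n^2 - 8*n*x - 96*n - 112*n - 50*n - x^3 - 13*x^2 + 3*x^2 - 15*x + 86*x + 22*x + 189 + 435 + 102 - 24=2*n^3 + n^2*(3*x + 2) + n*(-8*x - 258) - x^3 - 10*x^2 + 93*x + 702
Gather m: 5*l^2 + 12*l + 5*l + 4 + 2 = 5*l^2 + 17*l + 6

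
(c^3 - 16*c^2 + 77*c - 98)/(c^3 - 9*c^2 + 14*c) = (c - 7)/c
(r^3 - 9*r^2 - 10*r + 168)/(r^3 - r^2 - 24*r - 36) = (r^2 - 3*r - 28)/(r^2 + 5*r + 6)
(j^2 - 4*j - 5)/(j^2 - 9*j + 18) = (j^2 - 4*j - 5)/(j^2 - 9*j + 18)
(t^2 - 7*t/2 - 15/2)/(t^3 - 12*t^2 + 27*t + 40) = (t + 3/2)/(t^2 - 7*t - 8)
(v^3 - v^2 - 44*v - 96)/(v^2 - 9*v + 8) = (v^2 + 7*v + 12)/(v - 1)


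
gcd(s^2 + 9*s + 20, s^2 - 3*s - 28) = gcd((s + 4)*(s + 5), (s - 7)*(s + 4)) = s + 4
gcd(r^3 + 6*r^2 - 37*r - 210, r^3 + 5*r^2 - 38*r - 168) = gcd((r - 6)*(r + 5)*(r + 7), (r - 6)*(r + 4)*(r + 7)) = r^2 + r - 42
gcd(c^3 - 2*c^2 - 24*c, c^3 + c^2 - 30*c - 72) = c^2 - 2*c - 24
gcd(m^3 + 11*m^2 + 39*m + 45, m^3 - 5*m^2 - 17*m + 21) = m + 3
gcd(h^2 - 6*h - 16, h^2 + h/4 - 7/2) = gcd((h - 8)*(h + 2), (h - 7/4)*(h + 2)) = h + 2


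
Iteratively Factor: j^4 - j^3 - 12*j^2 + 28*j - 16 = (j - 2)*(j^3 + j^2 - 10*j + 8) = (j - 2)*(j - 1)*(j^2 + 2*j - 8) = (j - 2)^2*(j - 1)*(j + 4)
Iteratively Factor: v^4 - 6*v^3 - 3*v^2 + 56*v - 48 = (v - 4)*(v^3 - 2*v^2 - 11*v + 12) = (v - 4)*(v + 3)*(v^2 - 5*v + 4) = (v - 4)^2*(v + 3)*(v - 1)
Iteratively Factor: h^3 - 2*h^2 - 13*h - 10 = (h + 2)*(h^2 - 4*h - 5) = (h + 1)*(h + 2)*(h - 5)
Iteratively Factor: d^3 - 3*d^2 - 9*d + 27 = (d + 3)*(d^2 - 6*d + 9) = (d - 3)*(d + 3)*(d - 3)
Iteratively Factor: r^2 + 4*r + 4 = (r + 2)*(r + 2)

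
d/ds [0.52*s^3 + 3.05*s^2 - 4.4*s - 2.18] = 1.56*s^2 + 6.1*s - 4.4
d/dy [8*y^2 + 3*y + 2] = 16*y + 3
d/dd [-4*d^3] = -12*d^2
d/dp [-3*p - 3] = -3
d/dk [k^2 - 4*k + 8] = 2*k - 4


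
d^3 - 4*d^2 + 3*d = d*(d - 3)*(d - 1)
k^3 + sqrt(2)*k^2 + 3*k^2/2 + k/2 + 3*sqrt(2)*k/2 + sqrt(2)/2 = (k + 1/2)*(k + 1)*(k + sqrt(2))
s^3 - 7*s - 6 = (s - 3)*(s + 1)*(s + 2)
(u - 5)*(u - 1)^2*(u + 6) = u^4 - u^3 - 31*u^2 + 61*u - 30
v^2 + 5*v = v*(v + 5)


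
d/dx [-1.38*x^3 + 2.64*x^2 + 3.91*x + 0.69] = -4.14*x^2 + 5.28*x + 3.91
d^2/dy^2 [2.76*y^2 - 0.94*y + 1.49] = 5.52000000000000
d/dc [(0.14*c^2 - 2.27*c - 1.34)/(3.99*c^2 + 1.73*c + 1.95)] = (9.2995*c^2 + 11.2392*c - 2.1083)/(15.9201*c^4 + 13.8054*c^3 + 18.5539*c^2 + 6.747*c + 3.8025)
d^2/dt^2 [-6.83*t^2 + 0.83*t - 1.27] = -13.6600000000000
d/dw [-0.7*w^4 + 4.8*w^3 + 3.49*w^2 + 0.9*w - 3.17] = -2.8*w^3 + 14.4*w^2 + 6.98*w + 0.9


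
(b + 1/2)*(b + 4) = b^2 + 9*b/2 + 2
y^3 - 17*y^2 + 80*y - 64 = (y - 8)^2*(y - 1)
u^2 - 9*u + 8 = (u - 8)*(u - 1)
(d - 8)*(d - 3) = d^2 - 11*d + 24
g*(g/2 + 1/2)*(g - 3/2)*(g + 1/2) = g^4/2 - 7*g^2/8 - 3*g/8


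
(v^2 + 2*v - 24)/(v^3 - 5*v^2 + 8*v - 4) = (v^2 + 2*v - 24)/(v^3 - 5*v^2 + 8*v - 4)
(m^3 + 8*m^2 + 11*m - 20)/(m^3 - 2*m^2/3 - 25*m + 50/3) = 3*(m^2 + 3*m - 4)/(3*m^2 - 17*m + 10)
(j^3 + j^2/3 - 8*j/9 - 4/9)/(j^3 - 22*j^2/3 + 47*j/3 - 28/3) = (9*j^2 + 12*j + 4)/(3*(3*j^2 - 19*j + 28))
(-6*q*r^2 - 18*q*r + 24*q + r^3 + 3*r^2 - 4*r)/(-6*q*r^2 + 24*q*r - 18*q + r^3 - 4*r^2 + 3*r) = (r + 4)/(r - 3)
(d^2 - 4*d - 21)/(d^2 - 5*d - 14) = (d + 3)/(d + 2)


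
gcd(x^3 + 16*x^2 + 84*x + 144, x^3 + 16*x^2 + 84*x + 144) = x^3 + 16*x^2 + 84*x + 144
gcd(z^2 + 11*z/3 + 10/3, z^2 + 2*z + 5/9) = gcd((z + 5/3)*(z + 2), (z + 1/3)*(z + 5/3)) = z + 5/3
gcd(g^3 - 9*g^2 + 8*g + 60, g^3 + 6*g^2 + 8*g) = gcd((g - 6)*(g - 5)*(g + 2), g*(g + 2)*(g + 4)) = g + 2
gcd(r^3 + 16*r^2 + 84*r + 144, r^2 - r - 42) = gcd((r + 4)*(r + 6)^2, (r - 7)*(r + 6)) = r + 6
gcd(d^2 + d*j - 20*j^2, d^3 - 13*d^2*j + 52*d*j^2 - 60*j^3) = 1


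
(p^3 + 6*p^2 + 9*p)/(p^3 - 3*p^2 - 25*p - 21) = p*(p + 3)/(p^2 - 6*p - 7)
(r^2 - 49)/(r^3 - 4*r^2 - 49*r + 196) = 1/(r - 4)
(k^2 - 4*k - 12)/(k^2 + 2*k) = (k - 6)/k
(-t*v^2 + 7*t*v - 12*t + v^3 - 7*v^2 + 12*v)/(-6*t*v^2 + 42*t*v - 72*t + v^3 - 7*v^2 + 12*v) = (t - v)/(6*t - v)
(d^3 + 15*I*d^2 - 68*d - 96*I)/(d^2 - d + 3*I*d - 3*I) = (d^2 + 12*I*d - 32)/(d - 1)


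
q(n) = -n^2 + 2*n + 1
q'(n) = 2 - 2*n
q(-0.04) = 0.92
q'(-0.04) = 2.08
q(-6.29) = -51.14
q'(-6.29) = 14.58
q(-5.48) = -39.99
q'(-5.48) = 12.96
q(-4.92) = -33.05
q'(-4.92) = 11.84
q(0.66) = 1.88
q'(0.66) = 0.68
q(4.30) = -8.89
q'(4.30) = -6.60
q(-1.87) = -6.24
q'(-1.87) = 5.74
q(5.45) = -17.80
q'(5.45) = -8.90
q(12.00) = -119.00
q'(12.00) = -22.00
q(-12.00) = -167.00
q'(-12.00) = 26.00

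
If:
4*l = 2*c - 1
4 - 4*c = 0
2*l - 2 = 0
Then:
No Solution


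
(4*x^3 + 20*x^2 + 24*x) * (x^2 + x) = 4*x^5 + 24*x^4 + 44*x^3 + 24*x^2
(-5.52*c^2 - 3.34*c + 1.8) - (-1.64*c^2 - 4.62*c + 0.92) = -3.88*c^2 + 1.28*c + 0.88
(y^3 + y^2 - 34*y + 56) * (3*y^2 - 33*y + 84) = 3*y^5 - 30*y^4 - 51*y^3 + 1374*y^2 - 4704*y + 4704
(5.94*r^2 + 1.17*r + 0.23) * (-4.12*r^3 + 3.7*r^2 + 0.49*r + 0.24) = -24.4728*r^5 + 17.1576*r^4 + 6.292*r^3 + 2.8499*r^2 + 0.3935*r + 0.0552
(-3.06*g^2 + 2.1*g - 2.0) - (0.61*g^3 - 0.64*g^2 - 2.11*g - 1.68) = -0.61*g^3 - 2.42*g^2 + 4.21*g - 0.32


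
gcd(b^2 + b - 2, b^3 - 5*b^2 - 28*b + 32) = b - 1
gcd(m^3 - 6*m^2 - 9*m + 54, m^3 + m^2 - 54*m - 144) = m + 3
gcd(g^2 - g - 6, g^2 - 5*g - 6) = 1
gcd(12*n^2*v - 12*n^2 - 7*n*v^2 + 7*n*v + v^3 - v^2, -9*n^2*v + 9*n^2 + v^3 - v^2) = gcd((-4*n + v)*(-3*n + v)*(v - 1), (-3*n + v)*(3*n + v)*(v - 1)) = -3*n*v + 3*n + v^2 - v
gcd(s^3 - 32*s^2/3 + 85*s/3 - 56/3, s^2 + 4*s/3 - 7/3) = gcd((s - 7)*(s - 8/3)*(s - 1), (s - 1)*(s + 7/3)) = s - 1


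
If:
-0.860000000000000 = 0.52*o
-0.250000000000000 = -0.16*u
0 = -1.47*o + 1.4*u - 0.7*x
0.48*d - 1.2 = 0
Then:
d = 2.50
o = -1.65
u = 1.56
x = 6.60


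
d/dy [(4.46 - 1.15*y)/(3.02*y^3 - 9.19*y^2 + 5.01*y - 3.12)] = (6.946*y^3 - 50.9761*y^2 + 81.9748*y - 18.7566)/(9.1204*y^6 - 55.5076*y^5 + 114.7165*y^4 - 110.9286*y^3 + 82.4457*y^2 - 31.2624*y + 9.7344)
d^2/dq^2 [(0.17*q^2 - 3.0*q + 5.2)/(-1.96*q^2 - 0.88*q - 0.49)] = (23.636032*q^3 - 118.878312*q^2 - 71.10096*q - 0.734434000000001)/(7.529536*q^6 + 10.141824*q^5 + 10.200624*q^4 + 5.752384*q^3 + 2.550156*q^2 + 0.633864*q + 0.117649)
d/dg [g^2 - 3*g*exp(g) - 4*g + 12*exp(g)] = -3*g*exp(g) + 2*g + 9*exp(g) - 4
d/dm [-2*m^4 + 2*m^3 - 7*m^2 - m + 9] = -8*m^3 + 6*m^2 - 14*m - 1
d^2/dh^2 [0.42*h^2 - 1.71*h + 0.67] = 0.840000000000000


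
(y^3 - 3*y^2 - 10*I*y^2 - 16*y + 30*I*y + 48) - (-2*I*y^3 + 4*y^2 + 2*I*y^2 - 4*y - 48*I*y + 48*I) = y^3 + 2*I*y^3 - 7*y^2 - 12*I*y^2 - 12*y + 78*I*y + 48 - 48*I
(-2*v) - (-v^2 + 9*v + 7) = v^2 - 11*v - 7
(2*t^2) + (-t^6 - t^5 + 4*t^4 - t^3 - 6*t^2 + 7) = -t^6 - t^5 + 4*t^4 - t^3 - 4*t^2 + 7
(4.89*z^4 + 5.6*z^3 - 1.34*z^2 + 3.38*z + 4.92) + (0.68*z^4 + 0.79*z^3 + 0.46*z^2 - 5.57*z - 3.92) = 5.57*z^4 + 6.39*z^3 - 0.88*z^2 - 2.19*z + 1.0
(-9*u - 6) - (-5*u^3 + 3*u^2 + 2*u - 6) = 5*u^3 - 3*u^2 - 11*u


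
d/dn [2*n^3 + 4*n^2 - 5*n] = 6*n^2 + 8*n - 5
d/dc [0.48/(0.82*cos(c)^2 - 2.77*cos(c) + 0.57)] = (0.7872*cos(c) - 1.3296)*sin(c)/(0.82*cos(c)^2 - 2.77*cos(c) + 0.57)^2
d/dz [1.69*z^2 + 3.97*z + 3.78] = 3.38*z + 3.97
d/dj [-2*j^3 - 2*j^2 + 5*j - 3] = -6*j^2 - 4*j + 5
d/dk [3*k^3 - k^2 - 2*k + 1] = 9*k^2 - 2*k - 2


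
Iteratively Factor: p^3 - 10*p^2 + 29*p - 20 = (p - 5)*(p^2 - 5*p + 4) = (p - 5)*(p - 4)*(p - 1)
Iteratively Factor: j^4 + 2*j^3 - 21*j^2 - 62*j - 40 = (j + 4)*(j^3 - 2*j^2 - 13*j - 10) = (j - 5)*(j + 4)*(j^2 + 3*j + 2) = (j - 5)*(j + 1)*(j + 4)*(j + 2)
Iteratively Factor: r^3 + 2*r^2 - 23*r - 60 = (r - 5)*(r^2 + 7*r + 12) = (r - 5)*(r + 4)*(r + 3)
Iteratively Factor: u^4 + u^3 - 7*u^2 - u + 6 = (u - 2)*(u^3 + 3*u^2 - u - 3) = (u - 2)*(u + 1)*(u^2 + 2*u - 3) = (u - 2)*(u + 1)*(u + 3)*(u - 1)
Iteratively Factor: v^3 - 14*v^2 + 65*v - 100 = (v - 4)*(v^2 - 10*v + 25) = (v - 5)*(v - 4)*(v - 5)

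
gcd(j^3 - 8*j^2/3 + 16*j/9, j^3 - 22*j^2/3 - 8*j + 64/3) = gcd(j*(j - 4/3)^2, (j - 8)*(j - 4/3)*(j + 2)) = j - 4/3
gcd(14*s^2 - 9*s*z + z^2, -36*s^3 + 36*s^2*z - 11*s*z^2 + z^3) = -2*s + z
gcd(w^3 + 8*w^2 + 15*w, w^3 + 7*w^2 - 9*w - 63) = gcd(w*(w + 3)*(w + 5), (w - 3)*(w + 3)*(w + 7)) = w + 3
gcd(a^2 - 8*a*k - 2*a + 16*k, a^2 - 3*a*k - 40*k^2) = a - 8*k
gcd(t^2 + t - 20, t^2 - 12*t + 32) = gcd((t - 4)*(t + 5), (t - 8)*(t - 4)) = t - 4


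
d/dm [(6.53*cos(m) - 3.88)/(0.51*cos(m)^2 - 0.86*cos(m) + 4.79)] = (3.3303*cos(m)^2 - 3.9576*cos(m) - 27.9419)*sin(m)/(0.2601*cos(m)^4 - 0.8772*cos(m)^3 + 5.6254*cos(m)^2 - 8.2388*cos(m) + 22.9441)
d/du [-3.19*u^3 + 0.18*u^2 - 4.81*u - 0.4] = -9.57*u^2 + 0.36*u - 4.81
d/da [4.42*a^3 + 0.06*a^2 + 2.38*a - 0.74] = 13.26*a^2 + 0.12*a + 2.38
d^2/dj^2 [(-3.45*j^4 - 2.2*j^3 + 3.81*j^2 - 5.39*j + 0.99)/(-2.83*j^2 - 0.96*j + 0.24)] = (55.2614100000001*j^6 + 56.2377600000001*j^5 + 5.01768000000001*j^4 + 101.363398*j^3 - 63.756018*j^2 + 6.587856*j - 1.124784)/(22.665187*j^6 + 23.065632*j^5 + 2.057976*j^4 - 3.027456*j^3 - 0.174528*j^2 + 0.165888*j - 0.013824)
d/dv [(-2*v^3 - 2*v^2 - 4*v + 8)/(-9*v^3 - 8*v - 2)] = 2*(-9*v^4 - 20*v^3 + 122*v^2 + 4*v + 36)/(81*v^6 + 144*v^4 + 36*v^3 + 64*v^2 + 32*v + 4)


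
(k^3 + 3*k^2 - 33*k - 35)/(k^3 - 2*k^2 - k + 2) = (k^2 + 2*k - 35)/(k^2 - 3*k + 2)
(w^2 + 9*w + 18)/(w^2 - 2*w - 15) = (w + 6)/(w - 5)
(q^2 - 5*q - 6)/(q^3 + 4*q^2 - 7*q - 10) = (q - 6)/(q^2 + 3*q - 10)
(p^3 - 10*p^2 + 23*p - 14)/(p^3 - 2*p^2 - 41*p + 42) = (p - 2)/(p + 6)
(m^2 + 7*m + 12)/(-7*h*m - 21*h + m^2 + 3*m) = (-m - 4)/(7*h - m)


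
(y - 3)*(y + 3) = y^2 - 9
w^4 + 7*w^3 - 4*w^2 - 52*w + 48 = (w - 2)*(w - 1)*(w + 4)*(w + 6)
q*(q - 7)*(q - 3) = q^3 - 10*q^2 + 21*q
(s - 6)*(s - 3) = s^2 - 9*s + 18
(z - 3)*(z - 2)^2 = z^3 - 7*z^2 + 16*z - 12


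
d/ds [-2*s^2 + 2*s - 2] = 2 - 4*s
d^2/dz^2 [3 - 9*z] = 0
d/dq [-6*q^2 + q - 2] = 1 - 12*q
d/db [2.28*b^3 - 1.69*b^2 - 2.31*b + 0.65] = 6.84*b^2 - 3.38*b - 2.31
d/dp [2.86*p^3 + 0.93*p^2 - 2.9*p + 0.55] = 8.58*p^2 + 1.86*p - 2.9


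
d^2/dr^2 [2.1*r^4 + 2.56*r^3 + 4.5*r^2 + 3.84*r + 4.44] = 25.2*r^2 + 15.36*r + 9.0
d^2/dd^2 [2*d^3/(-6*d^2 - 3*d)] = -4/(24*d^3 + 36*d^2 + 18*d + 3)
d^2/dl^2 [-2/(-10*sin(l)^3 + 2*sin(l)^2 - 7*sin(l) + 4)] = 2*(-900*sin(l)^6 + 220*sin(l)^5 + 1044*sin(l)^4 - 638*sin(l)^3 + 427*sin(l)^2 + 128*sin(l) + 82)/(10*sin(l)^3 - 2*sin(l)^2 + 7*sin(l) - 4)^3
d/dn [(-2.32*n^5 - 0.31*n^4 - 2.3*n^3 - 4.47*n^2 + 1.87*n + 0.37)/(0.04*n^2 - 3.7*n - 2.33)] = (-0.2784*n^6 + 34.3112*n^5 + 30.377*n^4 + 19.9092*n^3 + 32.5412*n^2 + 20.8006*n - 2.9881)/(0.0016*n^4 - 0.296*n^3 + 13.5036*n^2 + 17.242*n + 5.4289)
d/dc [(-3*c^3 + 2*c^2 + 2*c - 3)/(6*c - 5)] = (-36*c^3 + 57*c^2 - 20*c + 8)/(36*c^2 - 60*c + 25)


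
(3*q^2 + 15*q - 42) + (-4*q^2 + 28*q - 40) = -q^2 + 43*q - 82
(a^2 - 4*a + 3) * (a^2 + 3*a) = a^4 - a^3 - 9*a^2 + 9*a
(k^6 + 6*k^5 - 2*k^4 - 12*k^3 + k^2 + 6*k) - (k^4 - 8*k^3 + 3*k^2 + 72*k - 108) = k^6 + 6*k^5 - 3*k^4 - 4*k^3 - 2*k^2 - 66*k + 108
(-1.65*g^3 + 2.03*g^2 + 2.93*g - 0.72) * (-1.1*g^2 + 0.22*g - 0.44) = 1.815*g^5 - 2.596*g^4 - 2.0504*g^3 + 0.5434*g^2 - 1.4476*g + 0.3168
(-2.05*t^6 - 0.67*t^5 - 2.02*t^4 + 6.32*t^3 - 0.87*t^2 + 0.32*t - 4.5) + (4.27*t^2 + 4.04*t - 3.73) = -2.05*t^6 - 0.67*t^5 - 2.02*t^4 + 6.32*t^3 + 3.4*t^2 + 4.36*t - 8.23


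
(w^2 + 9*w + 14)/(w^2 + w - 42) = (w + 2)/(w - 6)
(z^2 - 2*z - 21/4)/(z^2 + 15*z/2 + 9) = (z - 7/2)/(z + 6)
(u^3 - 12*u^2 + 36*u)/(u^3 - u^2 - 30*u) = (u - 6)/(u + 5)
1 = 1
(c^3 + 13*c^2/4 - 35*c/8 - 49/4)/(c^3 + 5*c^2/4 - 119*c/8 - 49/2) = (c - 2)/(c - 4)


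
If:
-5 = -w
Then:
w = 5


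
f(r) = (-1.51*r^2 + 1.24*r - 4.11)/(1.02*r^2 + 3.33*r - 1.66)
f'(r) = (1.24 - 3.02*r)/(1.02*r^2 + 3.33*r - 1.66) + (-2.04*r - 3.33)*(-1.51*r^2 + 1.24*r - 4.11)/(1.02*r^2 + 3.33*r - 1.66)^2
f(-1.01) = 1.73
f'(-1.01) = -0.52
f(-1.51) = 2.16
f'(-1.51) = -1.21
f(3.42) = -0.81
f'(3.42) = -0.03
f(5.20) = -0.89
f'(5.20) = -0.05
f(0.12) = 3.20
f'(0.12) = 8.47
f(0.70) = -3.40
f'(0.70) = 13.07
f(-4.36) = -11.90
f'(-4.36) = -16.14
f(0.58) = -6.34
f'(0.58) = 45.76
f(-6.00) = -4.37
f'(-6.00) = -1.30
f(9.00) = -1.04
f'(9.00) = -0.03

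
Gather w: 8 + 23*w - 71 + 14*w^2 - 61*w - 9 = 14*w^2 - 38*w - 72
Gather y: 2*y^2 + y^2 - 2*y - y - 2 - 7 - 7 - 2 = 3*y^2 - 3*y - 18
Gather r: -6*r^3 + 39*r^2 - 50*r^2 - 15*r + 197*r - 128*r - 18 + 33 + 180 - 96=-6*r^3 - 11*r^2 + 54*r + 99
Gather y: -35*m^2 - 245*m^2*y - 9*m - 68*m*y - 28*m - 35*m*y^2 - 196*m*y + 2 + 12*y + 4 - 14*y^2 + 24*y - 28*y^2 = -35*m^2 - 37*m + y^2*(-35*m - 42) + y*(-245*m^2 - 264*m + 36) + 6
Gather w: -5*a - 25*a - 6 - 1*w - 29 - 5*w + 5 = -30*a - 6*w - 30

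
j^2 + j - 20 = (j - 4)*(j + 5)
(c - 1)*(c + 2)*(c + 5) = c^3 + 6*c^2 + 3*c - 10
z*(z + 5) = z^2 + 5*z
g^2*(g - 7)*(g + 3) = g^4 - 4*g^3 - 21*g^2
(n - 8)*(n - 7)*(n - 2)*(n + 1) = n^4 - 16*n^3 + 69*n^2 - 26*n - 112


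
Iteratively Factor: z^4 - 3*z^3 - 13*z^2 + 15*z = (z + 3)*(z^3 - 6*z^2 + 5*z) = z*(z + 3)*(z^2 - 6*z + 5) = z*(z - 5)*(z + 3)*(z - 1)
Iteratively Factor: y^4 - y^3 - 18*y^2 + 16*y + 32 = (y + 4)*(y^3 - 5*y^2 + 2*y + 8) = (y - 4)*(y + 4)*(y^2 - y - 2) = (y - 4)*(y + 1)*(y + 4)*(y - 2)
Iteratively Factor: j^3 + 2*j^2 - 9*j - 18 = (j - 3)*(j^2 + 5*j + 6) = (j - 3)*(j + 2)*(j + 3)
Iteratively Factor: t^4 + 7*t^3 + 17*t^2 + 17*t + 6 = (t + 2)*(t^3 + 5*t^2 + 7*t + 3) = (t + 1)*(t + 2)*(t^2 + 4*t + 3) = (t + 1)^2*(t + 2)*(t + 3)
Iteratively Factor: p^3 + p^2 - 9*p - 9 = (p + 3)*(p^2 - 2*p - 3) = (p - 3)*(p + 3)*(p + 1)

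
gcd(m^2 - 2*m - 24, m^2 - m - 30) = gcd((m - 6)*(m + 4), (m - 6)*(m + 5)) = m - 6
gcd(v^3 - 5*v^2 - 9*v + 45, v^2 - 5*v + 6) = v - 3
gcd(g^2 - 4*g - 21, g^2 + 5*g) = 1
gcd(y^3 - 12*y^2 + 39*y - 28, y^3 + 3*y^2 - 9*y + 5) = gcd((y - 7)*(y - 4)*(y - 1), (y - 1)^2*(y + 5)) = y - 1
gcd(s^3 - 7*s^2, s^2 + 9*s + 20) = 1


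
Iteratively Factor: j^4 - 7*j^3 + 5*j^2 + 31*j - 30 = (j - 1)*(j^3 - 6*j^2 - j + 30) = (j - 3)*(j - 1)*(j^2 - 3*j - 10) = (j - 5)*(j - 3)*(j - 1)*(j + 2)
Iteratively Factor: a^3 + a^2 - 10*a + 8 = (a - 1)*(a^2 + 2*a - 8) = (a - 2)*(a - 1)*(a + 4)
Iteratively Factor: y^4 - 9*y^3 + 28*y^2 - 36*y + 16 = (y - 2)*(y^3 - 7*y^2 + 14*y - 8) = (y - 2)*(y - 1)*(y^2 - 6*y + 8) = (y - 4)*(y - 2)*(y - 1)*(y - 2)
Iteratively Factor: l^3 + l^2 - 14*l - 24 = (l + 2)*(l^2 - l - 12) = (l + 2)*(l + 3)*(l - 4)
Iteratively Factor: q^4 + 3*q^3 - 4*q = (q - 1)*(q^3 + 4*q^2 + 4*q) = (q - 1)*(q + 2)*(q^2 + 2*q) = (q - 1)*(q + 2)^2*(q)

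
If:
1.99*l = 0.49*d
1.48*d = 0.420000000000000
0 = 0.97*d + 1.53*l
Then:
No Solution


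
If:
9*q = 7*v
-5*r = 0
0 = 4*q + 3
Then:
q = -3/4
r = 0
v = -27/28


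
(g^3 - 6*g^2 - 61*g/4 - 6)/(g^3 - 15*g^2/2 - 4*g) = (g + 3/2)/g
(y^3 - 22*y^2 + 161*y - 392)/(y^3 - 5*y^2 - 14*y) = (y^2 - 15*y + 56)/(y*(y + 2))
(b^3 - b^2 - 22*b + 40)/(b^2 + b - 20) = b - 2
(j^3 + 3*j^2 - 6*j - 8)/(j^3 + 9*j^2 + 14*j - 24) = (j^2 - j - 2)/(j^2 + 5*j - 6)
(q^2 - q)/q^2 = (q - 1)/q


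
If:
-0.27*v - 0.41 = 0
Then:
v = -1.52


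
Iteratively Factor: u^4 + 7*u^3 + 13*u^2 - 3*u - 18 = (u + 3)*(u^3 + 4*u^2 + u - 6) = (u - 1)*(u + 3)*(u^2 + 5*u + 6) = (u - 1)*(u + 3)^2*(u + 2)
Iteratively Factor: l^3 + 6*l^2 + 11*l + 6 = (l + 2)*(l^2 + 4*l + 3) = (l + 1)*(l + 2)*(l + 3)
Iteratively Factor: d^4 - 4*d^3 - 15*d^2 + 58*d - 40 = (d - 1)*(d^3 - 3*d^2 - 18*d + 40) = (d - 1)*(d + 4)*(d^2 - 7*d + 10) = (d - 5)*(d - 1)*(d + 4)*(d - 2)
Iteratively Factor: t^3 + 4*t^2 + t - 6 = (t + 3)*(t^2 + t - 2) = (t + 2)*(t + 3)*(t - 1)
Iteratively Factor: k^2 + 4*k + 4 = (k + 2)*(k + 2)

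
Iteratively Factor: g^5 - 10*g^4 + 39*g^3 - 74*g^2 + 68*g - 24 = (g - 2)*(g^4 - 8*g^3 + 23*g^2 - 28*g + 12) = (g - 3)*(g - 2)*(g^3 - 5*g^2 + 8*g - 4) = (g - 3)*(g - 2)^2*(g^2 - 3*g + 2) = (g - 3)*(g - 2)^2*(g - 1)*(g - 2)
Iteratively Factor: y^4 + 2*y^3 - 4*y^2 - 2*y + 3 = (y - 1)*(y^3 + 3*y^2 - y - 3) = (y - 1)*(y + 3)*(y^2 - 1) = (y - 1)*(y + 1)*(y + 3)*(y - 1)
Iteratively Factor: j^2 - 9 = (j + 3)*(j - 3)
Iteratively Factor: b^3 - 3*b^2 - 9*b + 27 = (b - 3)*(b^2 - 9) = (b - 3)^2*(b + 3)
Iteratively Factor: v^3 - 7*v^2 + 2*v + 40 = (v - 5)*(v^2 - 2*v - 8) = (v - 5)*(v - 4)*(v + 2)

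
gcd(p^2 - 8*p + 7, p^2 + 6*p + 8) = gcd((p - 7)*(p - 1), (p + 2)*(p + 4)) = 1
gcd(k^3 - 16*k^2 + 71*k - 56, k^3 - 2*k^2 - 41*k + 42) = k^2 - 8*k + 7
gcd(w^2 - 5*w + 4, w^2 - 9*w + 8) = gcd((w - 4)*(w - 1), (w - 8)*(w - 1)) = w - 1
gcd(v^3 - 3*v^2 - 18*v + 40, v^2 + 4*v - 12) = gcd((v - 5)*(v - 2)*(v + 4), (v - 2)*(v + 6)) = v - 2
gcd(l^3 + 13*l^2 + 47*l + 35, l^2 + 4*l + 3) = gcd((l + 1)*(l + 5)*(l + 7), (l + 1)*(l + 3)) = l + 1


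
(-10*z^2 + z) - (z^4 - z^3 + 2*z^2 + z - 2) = -z^4 + z^3 - 12*z^2 + 2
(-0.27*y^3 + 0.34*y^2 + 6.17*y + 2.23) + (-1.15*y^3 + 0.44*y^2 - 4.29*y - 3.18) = -1.42*y^3 + 0.78*y^2 + 1.88*y - 0.95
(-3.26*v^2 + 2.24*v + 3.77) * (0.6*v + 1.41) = -1.956*v^3 - 3.2526*v^2 + 5.4204*v + 5.3157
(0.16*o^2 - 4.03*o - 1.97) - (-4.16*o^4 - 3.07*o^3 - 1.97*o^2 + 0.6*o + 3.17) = 4.16*o^4 + 3.07*o^3 + 2.13*o^2 - 4.63*o - 5.14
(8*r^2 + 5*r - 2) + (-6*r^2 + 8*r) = 2*r^2 + 13*r - 2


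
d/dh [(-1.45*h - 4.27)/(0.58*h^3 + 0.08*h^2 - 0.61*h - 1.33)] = (1.682*h^3 + 7.5458*h^2 + 0.6832*h - 0.6762)/(0.3364*h^6 + 0.0928*h^5 - 0.7012*h^4 - 1.6404*h^3 + 0.1593*h^2 + 1.6226*h + 1.7689)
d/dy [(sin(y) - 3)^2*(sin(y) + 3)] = 3*(sin(y) - 3)*(sin(y) + 1)*cos(y)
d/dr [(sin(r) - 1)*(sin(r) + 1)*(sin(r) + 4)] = (3*sin(r)^2 + 8*sin(r) - 1)*cos(r)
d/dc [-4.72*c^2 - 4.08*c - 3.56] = -9.44*c - 4.08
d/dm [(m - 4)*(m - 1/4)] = 2*m - 17/4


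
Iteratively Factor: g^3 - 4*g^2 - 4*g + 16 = (g + 2)*(g^2 - 6*g + 8) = (g - 4)*(g + 2)*(g - 2)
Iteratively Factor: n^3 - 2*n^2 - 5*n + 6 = (n - 1)*(n^2 - n - 6) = (n - 3)*(n - 1)*(n + 2)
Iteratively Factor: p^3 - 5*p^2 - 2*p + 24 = (p - 3)*(p^2 - 2*p - 8) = (p - 4)*(p - 3)*(p + 2)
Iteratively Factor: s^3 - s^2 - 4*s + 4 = (s + 2)*(s^2 - 3*s + 2) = (s - 2)*(s + 2)*(s - 1)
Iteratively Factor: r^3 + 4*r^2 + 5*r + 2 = (r + 2)*(r^2 + 2*r + 1) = (r + 1)*(r + 2)*(r + 1)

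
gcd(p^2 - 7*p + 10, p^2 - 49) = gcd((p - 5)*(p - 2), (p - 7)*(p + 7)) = 1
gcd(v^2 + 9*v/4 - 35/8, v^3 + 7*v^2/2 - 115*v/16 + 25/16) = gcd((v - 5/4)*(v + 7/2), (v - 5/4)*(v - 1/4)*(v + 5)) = v - 5/4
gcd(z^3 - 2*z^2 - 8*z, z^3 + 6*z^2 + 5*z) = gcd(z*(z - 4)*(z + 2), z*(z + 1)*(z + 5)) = z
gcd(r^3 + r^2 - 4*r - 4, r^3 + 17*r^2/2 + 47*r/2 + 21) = r + 2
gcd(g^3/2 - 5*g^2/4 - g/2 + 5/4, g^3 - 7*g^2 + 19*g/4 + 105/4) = 1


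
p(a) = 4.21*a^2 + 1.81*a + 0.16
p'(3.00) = 27.07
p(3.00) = 43.48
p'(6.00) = 52.33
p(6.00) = 162.58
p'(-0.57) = -2.99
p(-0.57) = 0.50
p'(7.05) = 61.17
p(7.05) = 222.17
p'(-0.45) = -1.98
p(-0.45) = 0.20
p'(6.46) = 56.20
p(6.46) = 187.54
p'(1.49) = 14.36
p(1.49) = 12.20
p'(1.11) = 11.16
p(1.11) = 7.36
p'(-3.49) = -27.58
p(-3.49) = 45.12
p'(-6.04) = -49.05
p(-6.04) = 142.82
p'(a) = 8.42*a + 1.81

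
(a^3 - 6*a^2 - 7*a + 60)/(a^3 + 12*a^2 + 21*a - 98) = (a^3 - 6*a^2 - 7*a + 60)/(a^3 + 12*a^2 + 21*a - 98)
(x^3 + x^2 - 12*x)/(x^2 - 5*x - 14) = x*(-x^2 - x + 12)/(-x^2 + 5*x + 14)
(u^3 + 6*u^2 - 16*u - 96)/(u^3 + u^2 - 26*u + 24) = (u + 4)/(u - 1)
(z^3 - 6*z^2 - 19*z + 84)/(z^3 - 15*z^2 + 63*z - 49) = (z^2 + z - 12)/(z^2 - 8*z + 7)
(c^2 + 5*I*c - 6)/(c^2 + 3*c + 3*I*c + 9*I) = (c + 2*I)/(c + 3)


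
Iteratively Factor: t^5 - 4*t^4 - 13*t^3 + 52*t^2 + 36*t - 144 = (t + 2)*(t^4 - 6*t^3 - t^2 + 54*t - 72) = (t - 4)*(t + 2)*(t^3 - 2*t^2 - 9*t + 18) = (t - 4)*(t - 3)*(t + 2)*(t^2 + t - 6) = (t - 4)*(t - 3)*(t - 2)*(t + 2)*(t + 3)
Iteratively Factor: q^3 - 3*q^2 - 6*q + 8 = (q + 2)*(q^2 - 5*q + 4) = (q - 1)*(q + 2)*(q - 4)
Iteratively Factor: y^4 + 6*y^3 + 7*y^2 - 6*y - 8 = (y + 2)*(y^3 + 4*y^2 - y - 4) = (y + 2)*(y + 4)*(y^2 - 1) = (y - 1)*(y + 2)*(y + 4)*(y + 1)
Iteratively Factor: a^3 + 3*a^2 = (a)*(a^2 + 3*a) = a^2*(a + 3)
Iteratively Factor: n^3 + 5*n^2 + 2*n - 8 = (n + 2)*(n^2 + 3*n - 4) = (n - 1)*(n + 2)*(n + 4)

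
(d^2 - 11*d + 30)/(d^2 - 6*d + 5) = (d - 6)/(d - 1)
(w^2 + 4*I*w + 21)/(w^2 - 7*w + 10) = (w^2 + 4*I*w + 21)/(w^2 - 7*w + 10)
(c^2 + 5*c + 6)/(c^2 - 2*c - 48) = (c^2 + 5*c + 6)/(c^2 - 2*c - 48)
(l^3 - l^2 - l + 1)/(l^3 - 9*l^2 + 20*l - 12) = (l^2 - 1)/(l^2 - 8*l + 12)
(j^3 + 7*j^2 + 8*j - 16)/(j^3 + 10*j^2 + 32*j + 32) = (j - 1)/(j + 2)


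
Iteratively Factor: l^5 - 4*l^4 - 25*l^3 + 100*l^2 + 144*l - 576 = (l - 4)*(l^4 - 25*l^2 + 144) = (l - 4)*(l - 3)*(l^3 + 3*l^2 - 16*l - 48) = (l - 4)^2*(l - 3)*(l^2 + 7*l + 12) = (l - 4)^2*(l - 3)*(l + 4)*(l + 3)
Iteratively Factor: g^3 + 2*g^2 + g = (g + 1)*(g^2 + g) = g*(g + 1)*(g + 1)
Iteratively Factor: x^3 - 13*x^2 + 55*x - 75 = (x - 5)*(x^2 - 8*x + 15) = (x - 5)^2*(x - 3)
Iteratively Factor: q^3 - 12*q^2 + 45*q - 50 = (q - 5)*(q^2 - 7*q + 10) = (q - 5)^2*(q - 2)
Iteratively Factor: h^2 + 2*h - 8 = (h + 4)*(h - 2)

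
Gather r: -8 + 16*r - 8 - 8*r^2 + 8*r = -8*r^2 + 24*r - 16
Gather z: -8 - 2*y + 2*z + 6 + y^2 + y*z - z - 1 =y^2 - 2*y + z*(y + 1) - 3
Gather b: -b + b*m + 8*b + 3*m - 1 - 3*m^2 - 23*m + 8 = b*(m + 7) - 3*m^2 - 20*m + 7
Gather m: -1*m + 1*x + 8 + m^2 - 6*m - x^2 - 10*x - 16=m^2 - 7*m - x^2 - 9*x - 8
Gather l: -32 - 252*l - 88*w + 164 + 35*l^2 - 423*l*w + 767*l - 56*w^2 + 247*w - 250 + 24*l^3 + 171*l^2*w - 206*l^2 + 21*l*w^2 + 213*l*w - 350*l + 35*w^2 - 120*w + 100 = 24*l^3 + l^2*(171*w - 171) + l*(21*w^2 - 210*w + 165) - 21*w^2 + 39*w - 18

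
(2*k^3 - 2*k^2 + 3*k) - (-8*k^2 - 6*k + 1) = 2*k^3 + 6*k^2 + 9*k - 1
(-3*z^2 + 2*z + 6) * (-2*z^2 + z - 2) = 6*z^4 - 7*z^3 - 4*z^2 + 2*z - 12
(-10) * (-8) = 80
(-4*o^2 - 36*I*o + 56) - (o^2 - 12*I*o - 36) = -5*o^2 - 24*I*o + 92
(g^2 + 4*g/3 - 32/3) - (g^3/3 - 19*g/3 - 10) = -g^3/3 + g^2 + 23*g/3 - 2/3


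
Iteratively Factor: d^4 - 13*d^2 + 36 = (d + 2)*(d^3 - 2*d^2 - 9*d + 18) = (d - 2)*(d + 2)*(d^2 - 9) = (d - 3)*(d - 2)*(d + 2)*(d + 3)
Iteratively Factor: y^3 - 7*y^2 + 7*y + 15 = (y + 1)*(y^2 - 8*y + 15) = (y - 5)*(y + 1)*(y - 3)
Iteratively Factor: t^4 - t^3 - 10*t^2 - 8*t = (t - 4)*(t^3 + 3*t^2 + 2*t) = t*(t - 4)*(t^2 + 3*t + 2) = t*(t - 4)*(t + 2)*(t + 1)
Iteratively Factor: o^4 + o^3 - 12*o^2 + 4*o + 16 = (o + 4)*(o^3 - 3*o^2 + 4) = (o + 1)*(o + 4)*(o^2 - 4*o + 4) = (o - 2)*(o + 1)*(o + 4)*(o - 2)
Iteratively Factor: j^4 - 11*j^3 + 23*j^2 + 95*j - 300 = (j - 5)*(j^3 - 6*j^2 - 7*j + 60) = (j - 5)*(j + 3)*(j^2 - 9*j + 20) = (j - 5)^2*(j + 3)*(j - 4)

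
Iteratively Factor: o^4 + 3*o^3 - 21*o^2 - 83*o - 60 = (o + 1)*(o^3 + 2*o^2 - 23*o - 60) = (o + 1)*(o + 4)*(o^2 - 2*o - 15) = (o + 1)*(o + 3)*(o + 4)*(o - 5)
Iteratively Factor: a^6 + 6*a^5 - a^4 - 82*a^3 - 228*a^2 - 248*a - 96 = (a + 1)*(a^5 + 5*a^4 - 6*a^3 - 76*a^2 - 152*a - 96) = (a + 1)*(a + 2)*(a^4 + 3*a^3 - 12*a^2 - 52*a - 48) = (a + 1)*(a + 2)^2*(a^3 + a^2 - 14*a - 24) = (a + 1)*(a + 2)^3*(a^2 - a - 12) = (a + 1)*(a + 2)^3*(a + 3)*(a - 4)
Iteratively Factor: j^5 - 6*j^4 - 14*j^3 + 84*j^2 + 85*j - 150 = (j + 2)*(j^4 - 8*j^3 + 2*j^2 + 80*j - 75) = (j - 1)*(j + 2)*(j^3 - 7*j^2 - 5*j + 75) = (j - 5)*(j - 1)*(j + 2)*(j^2 - 2*j - 15) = (j - 5)^2*(j - 1)*(j + 2)*(j + 3)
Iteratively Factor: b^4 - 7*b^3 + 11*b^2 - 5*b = (b - 1)*(b^3 - 6*b^2 + 5*b) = b*(b - 1)*(b^2 - 6*b + 5) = b*(b - 5)*(b - 1)*(b - 1)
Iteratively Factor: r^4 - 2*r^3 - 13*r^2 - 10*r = (r + 2)*(r^3 - 4*r^2 - 5*r) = (r + 1)*(r + 2)*(r^2 - 5*r) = (r - 5)*(r + 1)*(r + 2)*(r)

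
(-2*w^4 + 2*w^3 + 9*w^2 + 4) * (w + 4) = -2*w^5 - 6*w^4 + 17*w^3 + 36*w^2 + 4*w + 16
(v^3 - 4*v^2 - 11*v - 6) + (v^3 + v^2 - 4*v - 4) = 2*v^3 - 3*v^2 - 15*v - 10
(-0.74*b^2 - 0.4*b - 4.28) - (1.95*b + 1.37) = -0.74*b^2 - 2.35*b - 5.65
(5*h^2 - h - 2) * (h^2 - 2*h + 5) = 5*h^4 - 11*h^3 + 25*h^2 - h - 10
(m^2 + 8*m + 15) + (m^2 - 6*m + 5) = 2*m^2 + 2*m + 20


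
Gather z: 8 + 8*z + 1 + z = 9*z + 9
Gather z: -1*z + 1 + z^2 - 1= z^2 - z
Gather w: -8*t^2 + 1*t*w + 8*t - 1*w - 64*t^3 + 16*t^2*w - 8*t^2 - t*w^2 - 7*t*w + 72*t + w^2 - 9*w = -64*t^3 - 16*t^2 + 80*t + w^2*(1 - t) + w*(16*t^2 - 6*t - 10)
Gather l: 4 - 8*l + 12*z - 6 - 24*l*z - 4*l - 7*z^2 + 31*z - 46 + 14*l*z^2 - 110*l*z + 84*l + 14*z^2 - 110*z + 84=l*(14*z^2 - 134*z + 72) + 7*z^2 - 67*z + 36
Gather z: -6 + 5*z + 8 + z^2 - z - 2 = z^2 + 4*z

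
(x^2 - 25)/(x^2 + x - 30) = (x + 5)/(x + 6)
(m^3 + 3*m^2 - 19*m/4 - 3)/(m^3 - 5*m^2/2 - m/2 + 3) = (m^2 + 9*m/2 + 2)/(m^2 - m - 2)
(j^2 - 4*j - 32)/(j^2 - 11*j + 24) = (j + 4)/(j - 3)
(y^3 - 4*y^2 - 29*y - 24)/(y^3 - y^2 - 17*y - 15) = (y - 8)/(y - 5)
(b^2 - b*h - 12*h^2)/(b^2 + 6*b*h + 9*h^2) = (b - 4*h)/(b + 3*h)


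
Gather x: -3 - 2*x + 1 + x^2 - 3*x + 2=x^2 - 5*x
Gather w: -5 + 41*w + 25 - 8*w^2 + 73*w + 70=-8*w^2 + 114*w + 90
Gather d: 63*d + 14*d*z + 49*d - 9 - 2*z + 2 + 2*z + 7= d*(14*z + 112)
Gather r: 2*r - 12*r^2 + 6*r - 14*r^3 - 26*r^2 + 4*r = -14*r^3 - 38*r^2 + 12*r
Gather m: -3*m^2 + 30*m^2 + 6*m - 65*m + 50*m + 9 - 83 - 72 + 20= 27*m^2 - 9*m - 126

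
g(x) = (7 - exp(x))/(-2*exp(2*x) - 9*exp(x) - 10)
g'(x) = (7 - exp(x))*(4*exp(2*x) + 9*exp(x))/(-2*exp(2*x) - 9*exp(x) - 10)^2 - exp(x)/(-2*exp(2*x) - 9*exp(x) - 10) = (-(exp(x) - 7)*(4*exp(x) + 9) + 2*exp(2*x) + 9*exp(x) + 10)*exp(x)/(2*exp(2*x) + 9*exp(x) + 10)^2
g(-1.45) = -0.55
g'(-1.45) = 0.12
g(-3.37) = -0.68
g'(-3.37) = 0.02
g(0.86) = -0.11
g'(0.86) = 0.17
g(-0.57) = -0.41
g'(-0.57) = 0.20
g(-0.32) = -0.36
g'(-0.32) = 0.22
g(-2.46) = -0.64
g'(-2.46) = 0.06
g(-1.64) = -0.58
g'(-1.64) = 0.11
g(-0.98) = -0.48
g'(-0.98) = 0.17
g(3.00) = 0.01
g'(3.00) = 0.00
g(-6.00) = -0.70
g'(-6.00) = 0.00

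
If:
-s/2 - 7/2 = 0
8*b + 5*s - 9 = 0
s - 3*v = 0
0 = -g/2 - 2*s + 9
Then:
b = 11/2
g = 46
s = -7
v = -7/3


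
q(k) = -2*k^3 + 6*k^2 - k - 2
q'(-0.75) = -13.38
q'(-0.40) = -6.76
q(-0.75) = 2.97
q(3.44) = -15.85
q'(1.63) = 2.62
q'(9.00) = -379.00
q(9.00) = -983.00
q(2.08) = 3.88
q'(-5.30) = -233.14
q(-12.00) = 4330.00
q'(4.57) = -71.47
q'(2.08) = -2.00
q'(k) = -6*k^2 + 12*k - 1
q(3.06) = -6.18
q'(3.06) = -20.46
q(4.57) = -72.15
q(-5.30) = 469.59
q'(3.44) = -30.72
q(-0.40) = -0.51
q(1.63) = 3.65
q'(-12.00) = -1009.00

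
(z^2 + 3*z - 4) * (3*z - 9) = 3*z^3 - 39*z + 36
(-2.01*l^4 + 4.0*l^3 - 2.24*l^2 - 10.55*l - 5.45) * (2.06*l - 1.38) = -4.1406*l^5 + 11.0138*l^4 - 10.1344*l^3 - 18.6418*l^2 + 3.332*l + 7.521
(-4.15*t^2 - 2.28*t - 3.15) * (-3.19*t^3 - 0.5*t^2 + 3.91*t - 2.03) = 13.2385*t^5 + 9.3482*t^4 - 5.038*t^3 + 1.0847*t^2 - 7.6881*t + 6.3945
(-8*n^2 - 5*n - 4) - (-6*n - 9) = -8*n^2 + n + 5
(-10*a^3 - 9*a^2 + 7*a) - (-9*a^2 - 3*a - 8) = -10*a^3 + 10*a + 8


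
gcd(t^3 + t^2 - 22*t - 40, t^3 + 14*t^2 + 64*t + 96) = t + 4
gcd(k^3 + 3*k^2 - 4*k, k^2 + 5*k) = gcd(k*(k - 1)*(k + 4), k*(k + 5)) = k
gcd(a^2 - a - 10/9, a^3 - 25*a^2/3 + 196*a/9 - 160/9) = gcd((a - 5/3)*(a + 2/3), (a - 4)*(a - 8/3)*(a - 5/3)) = a - 5/3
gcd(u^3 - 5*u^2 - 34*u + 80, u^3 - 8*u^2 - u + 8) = u - 8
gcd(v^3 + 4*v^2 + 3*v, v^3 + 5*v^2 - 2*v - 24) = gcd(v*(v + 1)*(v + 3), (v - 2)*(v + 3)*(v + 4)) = v + 3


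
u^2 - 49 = (u - 7)*(u + 7)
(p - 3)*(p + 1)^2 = p^3 - p^2 - 5*p - 3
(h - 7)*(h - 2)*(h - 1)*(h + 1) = h^4 - 9*h^3 + 13*h^2 + 9*h - 14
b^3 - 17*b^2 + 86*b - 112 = (b - 8)*(b - 7)*(b - 2)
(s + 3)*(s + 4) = s^2 + 7*s + 12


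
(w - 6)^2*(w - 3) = w^3 - 15*w^2 + 72*w - 108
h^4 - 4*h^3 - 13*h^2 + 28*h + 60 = (h - 5)*(h - 3)*(h + 2)^2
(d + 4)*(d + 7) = d^2 + 11*d + 28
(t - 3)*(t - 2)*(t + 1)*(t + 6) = t^4 + 2*t^3 - 23*t^2 + 12*t + 36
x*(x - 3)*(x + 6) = x^3 + 3*x^2 - 18*x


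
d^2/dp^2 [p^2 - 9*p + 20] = 2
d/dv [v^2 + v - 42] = 2*v + 1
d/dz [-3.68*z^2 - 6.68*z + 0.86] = -7.36*z - 6.68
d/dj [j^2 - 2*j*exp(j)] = -2*j*exp(j) + 2*j - 2*exp(j)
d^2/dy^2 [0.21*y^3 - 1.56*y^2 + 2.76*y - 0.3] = 1.26*y - 3.12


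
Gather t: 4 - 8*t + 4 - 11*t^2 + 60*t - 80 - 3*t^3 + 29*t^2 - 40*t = -3*t^3 + 18*t^2 + 12*t - 72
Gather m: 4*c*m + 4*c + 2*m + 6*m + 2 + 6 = 4*c + m*(4*c + 8) + 8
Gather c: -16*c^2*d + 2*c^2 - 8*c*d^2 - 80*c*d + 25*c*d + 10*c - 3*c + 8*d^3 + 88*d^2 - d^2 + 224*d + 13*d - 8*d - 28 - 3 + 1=c^2*(2 - 16*d) + c*(-8*d^2 - 55*d + 7) + 8*d^3 + 87*d^2 + 229*d - 30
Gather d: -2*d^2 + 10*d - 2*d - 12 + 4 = -2*d^2 + 8*d - 8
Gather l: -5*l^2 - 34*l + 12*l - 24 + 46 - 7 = -5*l^2 - 22*l + 15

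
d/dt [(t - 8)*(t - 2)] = 2*t - 10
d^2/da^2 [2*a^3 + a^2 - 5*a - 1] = 12*a + 2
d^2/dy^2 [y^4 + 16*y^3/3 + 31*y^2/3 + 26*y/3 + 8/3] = 12*y^2 + 32*y + 62/3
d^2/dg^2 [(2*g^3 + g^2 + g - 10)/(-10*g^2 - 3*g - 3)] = 4*(-14*g^3 + 1518*g^2 + 468*g - 105)/(1000*g^6 + 900*g^5 + 1170*g^4 + 567*g^3 + 351*g^2 + 81*g + 27)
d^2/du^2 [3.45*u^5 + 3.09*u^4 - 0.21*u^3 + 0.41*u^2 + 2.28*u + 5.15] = 69.0*u^3 + 37.08*u^2 - 1.26*u + 0.82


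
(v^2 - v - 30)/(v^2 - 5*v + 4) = (v^2 - v - 30)/(v^2 - 5*v + 4)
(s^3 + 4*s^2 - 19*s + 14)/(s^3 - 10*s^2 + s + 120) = (s^3 + 4*s^2 - 19*s + 14)/(s^3 - 10*s^2 + s + 120)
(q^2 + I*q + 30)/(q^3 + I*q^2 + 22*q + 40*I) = (q + 6*I)/(q^2 + 6*I*q - 8)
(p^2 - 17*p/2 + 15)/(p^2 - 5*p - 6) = (p - 5/2)/(p + 1)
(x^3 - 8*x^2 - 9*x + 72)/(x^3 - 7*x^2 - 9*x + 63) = (x - 8)/(x - 7)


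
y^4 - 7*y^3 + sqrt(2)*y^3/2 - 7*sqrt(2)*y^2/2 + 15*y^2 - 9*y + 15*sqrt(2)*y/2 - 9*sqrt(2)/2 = (y - 3)^2*(y - 1)*(y + sqrt(2)/2)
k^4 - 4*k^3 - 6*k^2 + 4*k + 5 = (k - 5)*(k - 1)*(k + 1)^2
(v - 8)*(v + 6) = v^2 - 2*v - 48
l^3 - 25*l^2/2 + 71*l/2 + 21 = (l - 7)*(l - 6)*(l + 1/2)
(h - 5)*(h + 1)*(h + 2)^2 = h^4 - 17*h^2 - 36*h - 20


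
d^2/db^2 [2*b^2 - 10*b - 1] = 4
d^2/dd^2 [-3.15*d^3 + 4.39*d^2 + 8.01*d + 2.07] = 8.78 - 18.9*d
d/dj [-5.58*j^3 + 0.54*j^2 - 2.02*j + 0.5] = -16.74*j^2 + 1.08*j - 2.02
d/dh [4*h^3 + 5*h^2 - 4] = 2*h*(6*h + 5)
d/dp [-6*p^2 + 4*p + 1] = 4 - 12*p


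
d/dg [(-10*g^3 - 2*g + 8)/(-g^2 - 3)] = 2*(5*g^4 + 44*g^2 + 8*g + 3)/(g^4 + 6*g^2 + 9)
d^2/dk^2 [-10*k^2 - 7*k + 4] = -20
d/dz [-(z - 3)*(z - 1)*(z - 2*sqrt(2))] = -3*z^2 + 4*sqrt(2)*z + 8*z - 8*sqrt(2) - 3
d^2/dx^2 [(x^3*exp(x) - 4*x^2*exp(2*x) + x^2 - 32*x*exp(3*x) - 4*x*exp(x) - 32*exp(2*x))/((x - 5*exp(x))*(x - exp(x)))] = (x^7 - 10*x^6*exp(x) + 2*x^6 - 246*x^5*exp(2*x) - 36*x^5*exp(x) + 2*x^5 + 2078*x^4*exp(3*x) + 396*x^4*exp(2*x) - 136*x^4*exp(x) - 4*x^4 - 5023*x^3*exp(4*x) - 932*x^3*exp(3*x) + 556*x^3*exp(2*x) + 272*x^3*exp(x) + 4*x^3 + 2880*x^2*exp(5*x) - 1350*x^2*exp(4*x) - 592*x^2*exp(3*x) - 1212*x^2*exp(2*x) - 222*x^2*exp(x) - 800*x*exp(6*x) + 5760*x*exp(5*x) + 50*x*exp(4*x) + 1064*x*exp(3*x) + 1272*x*exp(2*x) - 1600*exp(6*x) - 2120*exp(5*x) + 2120*exp(4*x) - 2174*exp(3*x))*exp(x)/(x^6 - 18*x^5*exp(x) + 123*x^4*exp(2*x) - 396*x^3*exp(3*x) + 615*x^2*exp(4*x) - 450*x*exp(5*x) + 125*exp(6*x))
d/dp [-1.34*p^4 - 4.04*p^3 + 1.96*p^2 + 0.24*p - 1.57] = -5.36*p^3 - 12.12*p^2 + 3.92*p + 0.24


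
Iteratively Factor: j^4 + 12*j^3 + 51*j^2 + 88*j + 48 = (j + 3)*(j^3 + 9*j^2 + 24*j + 16) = (j + 3)*(j + 4)*(j^2 + 5*j + 4) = (j + 3)*(j + 4)^2*(j + 1)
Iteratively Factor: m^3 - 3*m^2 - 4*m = (m)*(m^2 - 3*m - 4) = m*(m + 1)*(m - 4)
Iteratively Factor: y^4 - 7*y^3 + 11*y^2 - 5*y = (y - 5)*(y^3 - 2*y^2 + y) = (y - 5)*(y - 1)*(y^2 - y) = (y - 5)*(y - 1)^2*(y)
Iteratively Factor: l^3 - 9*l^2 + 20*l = (l - 5)*(l^2 - 4*l) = l*(l - 5)*(l - 4)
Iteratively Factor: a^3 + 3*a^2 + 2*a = (a)*(a^2 + 3*a + 2) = a*(a + 1)*(a + 2)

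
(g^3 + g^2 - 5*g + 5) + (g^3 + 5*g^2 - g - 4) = 2*g^3 + 6*g^2 - 6*g + 1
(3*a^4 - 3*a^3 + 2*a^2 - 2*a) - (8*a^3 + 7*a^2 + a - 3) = 3*a^4 - 11*a^3 - 5*a^2 - 3*a + 3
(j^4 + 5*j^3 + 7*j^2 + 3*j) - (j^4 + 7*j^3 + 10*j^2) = -2*j^3 - 3*j^2 + 3*j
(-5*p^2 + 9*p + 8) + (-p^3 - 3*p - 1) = -p^3 - 5*p^2 + 6*p + 7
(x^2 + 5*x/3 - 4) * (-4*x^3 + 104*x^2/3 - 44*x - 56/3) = -4*x^5 + 28*x^4 + 268*x^3/9 - 692*x^2/3 + 1304*x/9 + 224/3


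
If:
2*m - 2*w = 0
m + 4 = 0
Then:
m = -4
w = -4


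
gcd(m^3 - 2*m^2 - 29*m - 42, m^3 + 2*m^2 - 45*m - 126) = m^2 - 4*m - 21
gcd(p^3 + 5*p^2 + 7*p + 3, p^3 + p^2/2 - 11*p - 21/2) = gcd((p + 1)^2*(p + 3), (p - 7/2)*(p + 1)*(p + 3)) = p^2 + 4*p + 3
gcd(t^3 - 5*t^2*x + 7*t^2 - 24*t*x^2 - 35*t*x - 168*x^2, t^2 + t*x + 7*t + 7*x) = t + 7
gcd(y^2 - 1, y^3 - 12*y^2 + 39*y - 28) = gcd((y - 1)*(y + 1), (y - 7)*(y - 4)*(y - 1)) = y - 1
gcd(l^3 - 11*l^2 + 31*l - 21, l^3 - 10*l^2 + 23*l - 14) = l^2 - 8*l + 7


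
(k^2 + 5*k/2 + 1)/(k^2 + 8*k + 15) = (k^2 + 5*k/2 + 1)/(k^2 + 8*k + 15)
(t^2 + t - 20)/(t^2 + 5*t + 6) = (t^2 + t - 20)/(t^2 + 5*t + 6)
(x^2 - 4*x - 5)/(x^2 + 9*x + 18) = (x^2 - 4*x - 5)/(x^2 + 9*x + 18)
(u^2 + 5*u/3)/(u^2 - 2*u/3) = (3*u + 5)/(3*u - 2)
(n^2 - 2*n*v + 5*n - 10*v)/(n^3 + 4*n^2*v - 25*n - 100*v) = (n - 2*v)/(n^2 + 4*n*v - 5*n - 20*v)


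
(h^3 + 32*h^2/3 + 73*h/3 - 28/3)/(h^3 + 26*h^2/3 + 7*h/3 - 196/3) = (3*h - 1)/(3*h - 7)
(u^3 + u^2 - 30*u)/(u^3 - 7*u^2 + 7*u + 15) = u*(u + 6)/(u^2 - 2*u - 3)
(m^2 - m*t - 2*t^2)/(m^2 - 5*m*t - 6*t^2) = (-m + 2*t)/(-m + 6*t)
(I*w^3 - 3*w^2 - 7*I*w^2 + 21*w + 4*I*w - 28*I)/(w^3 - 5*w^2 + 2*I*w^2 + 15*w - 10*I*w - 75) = (I*w^3 + w^2*(-3 - 7*I) + w*(21 + 4*I) - 28*I)/(w^3 + w^2*(-5 + 2*I) + w*(15 - 10*I) - 75)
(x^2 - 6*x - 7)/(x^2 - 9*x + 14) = (x + 1)/(x - 2)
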